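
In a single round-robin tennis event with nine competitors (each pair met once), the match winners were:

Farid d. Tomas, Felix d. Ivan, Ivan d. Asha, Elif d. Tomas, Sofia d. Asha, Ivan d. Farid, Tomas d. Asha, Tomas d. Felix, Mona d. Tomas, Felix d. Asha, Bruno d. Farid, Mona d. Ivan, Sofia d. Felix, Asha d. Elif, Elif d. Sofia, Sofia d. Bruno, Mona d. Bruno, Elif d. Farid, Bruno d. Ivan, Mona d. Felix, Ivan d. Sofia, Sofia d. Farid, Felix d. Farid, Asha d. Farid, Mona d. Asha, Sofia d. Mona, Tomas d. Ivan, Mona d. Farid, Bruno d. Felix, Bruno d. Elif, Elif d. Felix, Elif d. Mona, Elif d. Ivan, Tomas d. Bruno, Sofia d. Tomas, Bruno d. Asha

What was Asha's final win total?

Asha's results: beat Farid, Elif; lost to Tomas, Felix, Bruno, Ivan, Mona, Sofia.
That is 2 wins.

2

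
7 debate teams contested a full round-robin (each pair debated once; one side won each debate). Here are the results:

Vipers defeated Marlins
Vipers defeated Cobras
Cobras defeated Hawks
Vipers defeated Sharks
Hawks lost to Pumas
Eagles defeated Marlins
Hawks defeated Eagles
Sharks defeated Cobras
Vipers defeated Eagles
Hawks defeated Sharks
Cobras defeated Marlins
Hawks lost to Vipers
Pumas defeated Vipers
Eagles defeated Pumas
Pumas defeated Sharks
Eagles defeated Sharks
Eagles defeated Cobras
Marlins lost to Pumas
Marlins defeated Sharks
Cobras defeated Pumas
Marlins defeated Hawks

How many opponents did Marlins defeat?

2

Marlins' results: beat Sharks, Hawks; lost to Cobras, Eagles, Vipers, Pumas.
That is 2 wins.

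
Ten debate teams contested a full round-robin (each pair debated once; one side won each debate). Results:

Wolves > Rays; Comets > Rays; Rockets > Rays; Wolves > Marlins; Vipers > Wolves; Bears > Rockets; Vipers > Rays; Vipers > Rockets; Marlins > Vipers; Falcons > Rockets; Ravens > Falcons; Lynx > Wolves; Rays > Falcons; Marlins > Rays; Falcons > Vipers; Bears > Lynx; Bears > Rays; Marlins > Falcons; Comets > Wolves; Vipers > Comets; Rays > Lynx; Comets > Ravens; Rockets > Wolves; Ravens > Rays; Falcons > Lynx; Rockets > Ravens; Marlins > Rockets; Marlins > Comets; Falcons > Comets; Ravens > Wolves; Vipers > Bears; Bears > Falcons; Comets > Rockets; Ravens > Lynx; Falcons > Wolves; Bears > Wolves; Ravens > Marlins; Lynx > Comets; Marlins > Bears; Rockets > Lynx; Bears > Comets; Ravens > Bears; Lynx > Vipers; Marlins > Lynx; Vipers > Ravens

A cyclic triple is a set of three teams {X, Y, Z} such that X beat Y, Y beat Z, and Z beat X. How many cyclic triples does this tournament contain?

Win totals: Falcons 5, Wolves 2, Marlins 7, Bears 6, Comets 4, Vipers 6, Rockets 4, Rays 2, Lynx 3, Ravens 6.
A team with w wins dominates both others in C(w,2) triples; summing gives 10 + 1 + 21 + 15 + 6 + 15 + 6 + 1 + 3 + 15 = 93 transitive triples.
Total triples C(10,3) = 120, so cyclic triples = 120 − 93 = 27.

27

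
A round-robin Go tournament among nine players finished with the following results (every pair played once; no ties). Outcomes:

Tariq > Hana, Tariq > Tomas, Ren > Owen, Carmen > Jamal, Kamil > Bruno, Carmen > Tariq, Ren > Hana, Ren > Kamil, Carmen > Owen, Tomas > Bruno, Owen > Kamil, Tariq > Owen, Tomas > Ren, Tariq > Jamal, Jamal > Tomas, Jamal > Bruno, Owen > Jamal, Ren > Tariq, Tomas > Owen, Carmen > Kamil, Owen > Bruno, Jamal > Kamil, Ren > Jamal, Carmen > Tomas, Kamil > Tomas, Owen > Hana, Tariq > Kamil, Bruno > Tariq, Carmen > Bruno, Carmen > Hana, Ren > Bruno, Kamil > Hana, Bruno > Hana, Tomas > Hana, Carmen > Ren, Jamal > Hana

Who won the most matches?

Carmen

Win totals: Tomas 4, Bruno 2, Tariq 5, Kamil 3, Carmen 8, Ren 6, Hana 0, Jamal 4, Owen 4.
Carmen leads with 8 wins (next highest: 6).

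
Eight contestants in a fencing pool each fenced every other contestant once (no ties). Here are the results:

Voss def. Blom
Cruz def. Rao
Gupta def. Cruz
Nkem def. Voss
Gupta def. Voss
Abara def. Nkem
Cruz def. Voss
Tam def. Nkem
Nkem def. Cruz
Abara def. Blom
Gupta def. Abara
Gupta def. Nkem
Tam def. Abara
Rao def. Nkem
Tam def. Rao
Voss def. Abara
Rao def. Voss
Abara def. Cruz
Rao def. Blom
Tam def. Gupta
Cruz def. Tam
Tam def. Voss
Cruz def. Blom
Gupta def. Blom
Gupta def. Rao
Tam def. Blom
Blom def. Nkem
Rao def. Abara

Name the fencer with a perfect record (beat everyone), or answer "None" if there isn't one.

Highest win total is Tam with 6 (out of 7 possible).
Tam lost to Cruz, so no fencer went undefeated.

None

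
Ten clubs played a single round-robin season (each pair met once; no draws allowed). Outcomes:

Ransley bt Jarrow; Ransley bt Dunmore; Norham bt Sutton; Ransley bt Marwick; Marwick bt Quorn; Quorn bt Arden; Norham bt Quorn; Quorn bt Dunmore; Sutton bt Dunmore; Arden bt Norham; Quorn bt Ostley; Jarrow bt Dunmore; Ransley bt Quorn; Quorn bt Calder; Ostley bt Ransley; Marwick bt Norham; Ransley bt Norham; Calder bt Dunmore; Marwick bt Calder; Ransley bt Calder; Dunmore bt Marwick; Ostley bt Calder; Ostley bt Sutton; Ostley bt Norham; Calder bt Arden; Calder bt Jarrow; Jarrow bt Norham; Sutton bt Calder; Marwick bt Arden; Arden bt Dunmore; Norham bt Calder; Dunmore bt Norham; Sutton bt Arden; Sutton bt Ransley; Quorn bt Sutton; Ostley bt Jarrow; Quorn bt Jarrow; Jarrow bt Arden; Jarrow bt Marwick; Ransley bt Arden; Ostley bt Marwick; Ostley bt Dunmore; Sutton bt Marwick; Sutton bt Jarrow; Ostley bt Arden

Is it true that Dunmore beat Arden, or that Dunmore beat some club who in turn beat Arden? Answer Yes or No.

Yes

Dunmore did not beat Arden directly.
Dunmore beat Marwick, Norham. Of those, Marwick beat Arden.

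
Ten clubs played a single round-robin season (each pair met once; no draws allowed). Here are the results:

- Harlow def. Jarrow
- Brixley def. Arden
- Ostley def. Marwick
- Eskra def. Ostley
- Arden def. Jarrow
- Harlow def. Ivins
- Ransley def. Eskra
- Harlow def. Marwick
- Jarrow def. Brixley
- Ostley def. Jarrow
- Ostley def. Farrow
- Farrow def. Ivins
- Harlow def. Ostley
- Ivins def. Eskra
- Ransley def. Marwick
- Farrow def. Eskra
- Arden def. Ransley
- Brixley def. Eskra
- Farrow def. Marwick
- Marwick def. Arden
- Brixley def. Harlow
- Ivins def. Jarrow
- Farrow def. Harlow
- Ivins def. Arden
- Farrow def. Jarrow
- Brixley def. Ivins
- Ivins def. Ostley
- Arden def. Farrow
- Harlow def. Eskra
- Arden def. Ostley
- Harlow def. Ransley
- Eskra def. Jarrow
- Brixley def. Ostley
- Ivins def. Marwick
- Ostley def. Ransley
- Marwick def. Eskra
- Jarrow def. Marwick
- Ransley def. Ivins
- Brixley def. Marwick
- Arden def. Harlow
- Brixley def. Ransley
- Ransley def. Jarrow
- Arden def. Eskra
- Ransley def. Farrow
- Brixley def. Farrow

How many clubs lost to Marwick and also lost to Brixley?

Marwick beat: Arden, Eskra.
Brixley beat: Arden, Harlow, Ivins, Ransley, Marwick, Farrow, Eskra, Ostley.
Both beat: Arden, Eskra — 2.

2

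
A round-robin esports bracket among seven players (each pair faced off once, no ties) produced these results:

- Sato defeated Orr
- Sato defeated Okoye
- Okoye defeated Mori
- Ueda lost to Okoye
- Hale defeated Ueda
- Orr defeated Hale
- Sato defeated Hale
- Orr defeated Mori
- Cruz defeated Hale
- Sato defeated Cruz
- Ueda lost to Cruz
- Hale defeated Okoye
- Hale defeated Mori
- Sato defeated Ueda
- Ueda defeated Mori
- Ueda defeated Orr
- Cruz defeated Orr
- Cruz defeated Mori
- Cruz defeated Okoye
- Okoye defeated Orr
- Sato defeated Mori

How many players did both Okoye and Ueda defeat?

2

Okoye beat: Orr, Mori, Ueda.
Ueda beat: Orr, Mori.
Both beat: Orr, Mori — 2.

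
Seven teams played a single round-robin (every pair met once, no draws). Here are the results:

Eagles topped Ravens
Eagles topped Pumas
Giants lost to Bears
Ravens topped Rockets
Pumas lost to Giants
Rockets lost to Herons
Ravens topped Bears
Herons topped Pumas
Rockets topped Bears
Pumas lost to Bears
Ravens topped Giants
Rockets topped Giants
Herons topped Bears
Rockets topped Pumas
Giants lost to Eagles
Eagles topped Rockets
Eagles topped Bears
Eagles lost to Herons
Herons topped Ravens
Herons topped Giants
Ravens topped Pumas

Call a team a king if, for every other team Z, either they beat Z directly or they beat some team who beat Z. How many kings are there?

1

Rockets cannot reach Eagles, Herons, Ravens in two steps.
Eagles cannot reach Herons in two steps.
Pumas cannot reach Rockets, Eagles, Giants, Herons, Ravens, Bears in two steps.
Giants cannot reach Rockets, Eagles, Herons, Ravens, Bears in two steps.
Herons reaches everyone (king).
Ravens cannot reach Eagles, Herons in two steps.
Bears cannot reach Rockets, Eagles, Herons, Ravens in two steps.
Kings: Herons — 1.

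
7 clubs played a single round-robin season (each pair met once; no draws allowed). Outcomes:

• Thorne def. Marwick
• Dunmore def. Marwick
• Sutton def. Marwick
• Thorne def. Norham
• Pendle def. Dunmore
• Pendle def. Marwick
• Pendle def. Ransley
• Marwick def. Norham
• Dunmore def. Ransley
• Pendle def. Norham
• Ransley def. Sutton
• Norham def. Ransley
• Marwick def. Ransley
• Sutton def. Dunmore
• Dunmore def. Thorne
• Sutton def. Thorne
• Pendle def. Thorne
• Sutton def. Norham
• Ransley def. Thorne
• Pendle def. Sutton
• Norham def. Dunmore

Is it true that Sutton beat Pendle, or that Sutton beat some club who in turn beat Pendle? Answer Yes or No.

Sutton did not beat Pendle directly.
Sutton beat Norham, Dunmore, Thorne, Marwick, but each of them lost to Pendle. No two-step path.

No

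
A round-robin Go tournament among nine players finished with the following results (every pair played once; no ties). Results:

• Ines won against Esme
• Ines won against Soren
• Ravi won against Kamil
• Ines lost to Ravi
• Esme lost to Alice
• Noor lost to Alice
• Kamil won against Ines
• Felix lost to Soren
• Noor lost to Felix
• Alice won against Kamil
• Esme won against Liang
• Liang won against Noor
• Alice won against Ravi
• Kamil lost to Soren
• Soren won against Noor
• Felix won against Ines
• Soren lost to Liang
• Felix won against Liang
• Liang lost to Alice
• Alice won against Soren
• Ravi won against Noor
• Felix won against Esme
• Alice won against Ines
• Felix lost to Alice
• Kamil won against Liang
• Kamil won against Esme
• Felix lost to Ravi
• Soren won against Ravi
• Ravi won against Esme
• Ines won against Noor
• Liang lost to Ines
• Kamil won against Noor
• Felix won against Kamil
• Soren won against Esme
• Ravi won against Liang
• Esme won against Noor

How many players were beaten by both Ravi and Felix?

5

Ravi beat: Ines, Kamil, Esme, Noor, Liang, Felix.
Felix beat: Ines, Kamil, Esme, Noor, Liang.
Both beat: Ines, Kamil, Esme, Noor, Liang — 5.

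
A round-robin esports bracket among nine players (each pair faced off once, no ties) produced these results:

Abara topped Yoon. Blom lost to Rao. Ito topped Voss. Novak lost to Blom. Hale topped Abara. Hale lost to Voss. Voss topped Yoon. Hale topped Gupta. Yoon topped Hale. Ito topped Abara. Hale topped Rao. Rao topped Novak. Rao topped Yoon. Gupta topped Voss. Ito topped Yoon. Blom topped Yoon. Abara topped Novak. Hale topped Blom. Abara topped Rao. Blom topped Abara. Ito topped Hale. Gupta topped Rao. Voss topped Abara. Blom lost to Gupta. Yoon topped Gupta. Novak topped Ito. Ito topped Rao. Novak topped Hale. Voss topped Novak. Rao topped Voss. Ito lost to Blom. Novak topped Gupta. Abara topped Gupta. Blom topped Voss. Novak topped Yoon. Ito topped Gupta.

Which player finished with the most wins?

Ito

Win totals: Yoon 2, Rao 4, Blom 5, Voss 4, Novak 4, Abara 4, Hale 4, Gupta 3, Ito 6.
Ito leads with 6 wins (next highest: 5).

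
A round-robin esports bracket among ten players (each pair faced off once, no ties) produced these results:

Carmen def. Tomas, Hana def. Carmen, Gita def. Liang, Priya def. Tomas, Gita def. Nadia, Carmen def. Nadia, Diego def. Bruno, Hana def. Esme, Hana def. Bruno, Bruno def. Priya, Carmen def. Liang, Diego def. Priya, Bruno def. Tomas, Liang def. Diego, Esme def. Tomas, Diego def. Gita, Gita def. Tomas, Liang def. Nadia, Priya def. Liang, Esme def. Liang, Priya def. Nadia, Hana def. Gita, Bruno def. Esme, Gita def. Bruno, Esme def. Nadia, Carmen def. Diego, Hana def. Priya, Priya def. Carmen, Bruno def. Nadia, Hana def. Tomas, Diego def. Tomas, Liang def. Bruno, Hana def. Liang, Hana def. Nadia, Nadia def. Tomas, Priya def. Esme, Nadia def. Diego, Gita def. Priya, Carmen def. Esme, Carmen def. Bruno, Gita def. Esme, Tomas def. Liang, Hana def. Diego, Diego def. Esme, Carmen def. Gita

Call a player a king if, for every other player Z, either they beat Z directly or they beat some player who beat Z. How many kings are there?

1

Hana reaches everyone (king).
Esme cannot reach Hana, Carmen, Gita, Priya in two steps.
Nadia cannot reach Hana, Carmen in two steps.
Carmen cannot reach Hana in two steps.
Diego cannot reach Hana in two steps.
Gita cannot reach Hana in two steps.
Tomas cannot reach Hana, Esme, Carmen, Gita, Priya in two steps.
Bruno cannot reach Hana, Gita in two steps.
Liang cannot reach Hana, Carmen in two steps.
Priya cannot reach Hana in two steps.
Kings: Hana — 1.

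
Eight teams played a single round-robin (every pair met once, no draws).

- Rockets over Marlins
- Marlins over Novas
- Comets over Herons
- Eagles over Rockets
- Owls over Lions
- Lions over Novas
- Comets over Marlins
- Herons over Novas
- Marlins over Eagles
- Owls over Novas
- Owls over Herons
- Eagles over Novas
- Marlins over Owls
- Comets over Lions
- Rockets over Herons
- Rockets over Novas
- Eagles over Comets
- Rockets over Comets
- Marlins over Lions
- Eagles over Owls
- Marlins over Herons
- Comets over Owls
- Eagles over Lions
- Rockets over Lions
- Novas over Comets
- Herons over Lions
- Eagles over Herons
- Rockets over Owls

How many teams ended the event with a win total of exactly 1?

2

Win totals: Marlins 5, Rockets 6, Comets 4, Herons 2, Owls 3, Novas 1, Lions 1, Eagles 6.
Exactly 1: Novas, Lions — 2 teams.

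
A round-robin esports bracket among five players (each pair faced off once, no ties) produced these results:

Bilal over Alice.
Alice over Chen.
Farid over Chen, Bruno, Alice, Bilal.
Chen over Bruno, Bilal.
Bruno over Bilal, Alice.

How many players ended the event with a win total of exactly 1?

2

Win totals: Farid 4, Bruno 2, Alice 1, Chen 2, Bilal 1.
Exactly 1: Alice, Bilal — 2 players.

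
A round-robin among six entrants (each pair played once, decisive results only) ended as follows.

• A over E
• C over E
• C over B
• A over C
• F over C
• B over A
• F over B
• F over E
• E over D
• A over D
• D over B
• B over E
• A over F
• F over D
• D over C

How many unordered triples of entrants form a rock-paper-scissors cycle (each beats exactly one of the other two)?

5

Win totals: A 4, B 2, C 2, D 2, E 1, F 4.
An entrant with w wins dominates both others in C(w,2) triples; summing gives 6 + 1 + 1 + 1 + 0 + 6 = 15 transitive triples.
Total triples C(6,3) = 20, so cyclic triples = 20 − 15 = 5.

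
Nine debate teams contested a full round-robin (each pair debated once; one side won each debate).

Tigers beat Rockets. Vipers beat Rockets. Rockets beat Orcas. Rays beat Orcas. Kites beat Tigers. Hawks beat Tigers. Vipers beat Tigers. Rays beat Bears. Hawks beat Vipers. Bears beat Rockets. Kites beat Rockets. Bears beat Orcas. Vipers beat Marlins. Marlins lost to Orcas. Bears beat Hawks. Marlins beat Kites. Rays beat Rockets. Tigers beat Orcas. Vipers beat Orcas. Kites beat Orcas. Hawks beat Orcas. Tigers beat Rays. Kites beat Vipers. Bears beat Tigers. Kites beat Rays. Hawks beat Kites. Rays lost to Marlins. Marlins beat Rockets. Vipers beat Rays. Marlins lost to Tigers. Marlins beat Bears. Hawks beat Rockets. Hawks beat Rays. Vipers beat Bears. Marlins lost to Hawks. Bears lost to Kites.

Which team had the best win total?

Win totals: Vipers 6, Rockets 1, Orcas 1, Rays 3, Hawks 7, Kites 6, Bears 4, Tigers 4, Marlins 4.
Hawks leads with 7 wins (next highest: 6).

Hawks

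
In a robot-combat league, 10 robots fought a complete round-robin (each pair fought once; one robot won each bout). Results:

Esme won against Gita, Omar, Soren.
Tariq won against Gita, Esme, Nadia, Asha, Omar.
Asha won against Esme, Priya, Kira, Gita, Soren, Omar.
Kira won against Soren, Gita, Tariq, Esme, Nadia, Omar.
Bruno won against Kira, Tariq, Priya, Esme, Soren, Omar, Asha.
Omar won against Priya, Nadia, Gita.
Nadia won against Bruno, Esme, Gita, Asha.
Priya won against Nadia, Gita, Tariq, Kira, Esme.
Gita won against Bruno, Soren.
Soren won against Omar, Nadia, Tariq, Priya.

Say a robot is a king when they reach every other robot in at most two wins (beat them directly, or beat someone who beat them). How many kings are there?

Kira reaches everyone (king).
Esme cannot reach Kira, Asha in two steps.
Soren reaches everyone (king).
Priya reaches everyone (king).
Omar reaches everyone (king).
Asha reaches everyone (king).
Gita reaches everyone (king).
Nadia reaches everyone (king).
Bruno reaches everyone (king).
Tariq reaches everyone (king).
Kings: Kira, Soren, Priya, Omar, Asha, Gita, Nadia, Bruno, Tariq — 9.

9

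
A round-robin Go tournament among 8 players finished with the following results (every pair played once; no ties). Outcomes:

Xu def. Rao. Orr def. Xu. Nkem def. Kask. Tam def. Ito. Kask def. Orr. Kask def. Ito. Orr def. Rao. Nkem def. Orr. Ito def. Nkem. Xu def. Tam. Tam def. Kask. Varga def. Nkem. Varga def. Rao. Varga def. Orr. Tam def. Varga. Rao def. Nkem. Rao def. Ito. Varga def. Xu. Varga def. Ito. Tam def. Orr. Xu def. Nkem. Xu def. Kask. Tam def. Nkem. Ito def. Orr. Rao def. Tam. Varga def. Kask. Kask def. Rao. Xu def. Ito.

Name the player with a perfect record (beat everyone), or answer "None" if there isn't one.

Highest win total is Varga with 6 (out of 7 possible).
Varga lost to Tam, so no player went undefeated.

None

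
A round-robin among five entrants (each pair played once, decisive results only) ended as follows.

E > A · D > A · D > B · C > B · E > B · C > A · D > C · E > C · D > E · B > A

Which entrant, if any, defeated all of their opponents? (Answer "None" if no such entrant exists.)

D has 4 wins out of 4 opponents — a perfect record.

D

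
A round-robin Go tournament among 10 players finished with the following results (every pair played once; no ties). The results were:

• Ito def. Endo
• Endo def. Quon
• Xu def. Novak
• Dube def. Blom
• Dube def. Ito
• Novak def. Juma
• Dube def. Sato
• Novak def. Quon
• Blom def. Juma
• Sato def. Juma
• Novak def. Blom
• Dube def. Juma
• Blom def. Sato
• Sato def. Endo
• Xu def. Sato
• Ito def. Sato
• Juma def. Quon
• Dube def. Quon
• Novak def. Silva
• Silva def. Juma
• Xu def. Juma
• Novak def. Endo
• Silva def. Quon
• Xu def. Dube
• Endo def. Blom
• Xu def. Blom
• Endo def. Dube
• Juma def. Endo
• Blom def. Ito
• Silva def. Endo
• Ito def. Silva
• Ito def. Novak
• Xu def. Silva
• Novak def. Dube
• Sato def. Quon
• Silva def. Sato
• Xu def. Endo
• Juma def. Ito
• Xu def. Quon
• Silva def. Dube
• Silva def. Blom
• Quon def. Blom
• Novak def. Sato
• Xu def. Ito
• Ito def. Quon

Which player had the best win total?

Xu

Win totals: Blom 3, Silva 6, Ito 5, Sato 3, Dube 5, Novak 7, Xu 9, Endo 3, Juma 3, Quon 1.
Xu leads with 9 wins (next highest: 7).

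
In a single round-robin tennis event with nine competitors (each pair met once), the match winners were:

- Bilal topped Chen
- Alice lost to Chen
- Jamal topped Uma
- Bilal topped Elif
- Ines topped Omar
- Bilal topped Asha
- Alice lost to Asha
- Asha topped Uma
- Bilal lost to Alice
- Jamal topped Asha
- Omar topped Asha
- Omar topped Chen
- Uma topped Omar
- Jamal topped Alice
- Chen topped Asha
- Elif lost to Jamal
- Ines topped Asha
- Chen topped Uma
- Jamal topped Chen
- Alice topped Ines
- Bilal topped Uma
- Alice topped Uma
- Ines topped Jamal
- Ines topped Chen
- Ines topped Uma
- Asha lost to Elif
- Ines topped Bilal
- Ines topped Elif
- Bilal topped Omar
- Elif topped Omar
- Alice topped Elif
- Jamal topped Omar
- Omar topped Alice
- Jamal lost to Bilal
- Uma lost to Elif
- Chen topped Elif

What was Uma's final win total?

Uma's results: beat Omar; lost to Elif, Asha, Chen, Alice, Ines, Jamal, Bilal.
That is 1 win.

1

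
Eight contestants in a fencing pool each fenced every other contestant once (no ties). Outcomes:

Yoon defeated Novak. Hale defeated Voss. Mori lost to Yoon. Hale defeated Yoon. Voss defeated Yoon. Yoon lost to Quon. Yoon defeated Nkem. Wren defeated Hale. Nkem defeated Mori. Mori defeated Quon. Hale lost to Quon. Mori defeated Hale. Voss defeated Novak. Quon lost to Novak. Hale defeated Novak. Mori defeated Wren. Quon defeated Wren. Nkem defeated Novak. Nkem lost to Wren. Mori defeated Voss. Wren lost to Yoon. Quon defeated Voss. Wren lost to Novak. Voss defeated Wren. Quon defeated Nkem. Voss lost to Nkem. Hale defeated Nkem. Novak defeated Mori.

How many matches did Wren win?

2

Wren's results: beat Nkem, Hale; lost to Novak, Quon, Mori, Voss, Yoon.
That is 2 wins.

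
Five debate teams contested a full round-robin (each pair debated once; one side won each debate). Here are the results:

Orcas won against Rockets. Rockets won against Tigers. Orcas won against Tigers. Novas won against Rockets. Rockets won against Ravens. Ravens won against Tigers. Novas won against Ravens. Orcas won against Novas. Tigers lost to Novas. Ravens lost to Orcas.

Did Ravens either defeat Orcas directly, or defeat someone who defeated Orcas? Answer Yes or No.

Ravens did not beat Orcas directly.
Ravens beat Tigers, but each of them lost to Orcas. No two-step path.

No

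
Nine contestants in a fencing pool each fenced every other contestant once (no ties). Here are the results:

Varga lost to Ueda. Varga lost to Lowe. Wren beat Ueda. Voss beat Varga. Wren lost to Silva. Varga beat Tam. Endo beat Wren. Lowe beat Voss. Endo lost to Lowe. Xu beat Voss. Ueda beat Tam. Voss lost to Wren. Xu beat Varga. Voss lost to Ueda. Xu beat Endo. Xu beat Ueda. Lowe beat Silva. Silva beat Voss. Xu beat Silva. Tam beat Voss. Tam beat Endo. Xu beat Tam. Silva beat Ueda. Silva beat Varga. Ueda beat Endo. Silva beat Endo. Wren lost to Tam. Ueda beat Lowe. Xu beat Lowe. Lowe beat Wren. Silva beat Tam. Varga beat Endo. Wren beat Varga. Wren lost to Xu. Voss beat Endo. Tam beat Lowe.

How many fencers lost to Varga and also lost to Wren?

Varga beat: Endo, Tam.
Wren beat: Varga, Ueda, Voss.
No one was beaten by both.

0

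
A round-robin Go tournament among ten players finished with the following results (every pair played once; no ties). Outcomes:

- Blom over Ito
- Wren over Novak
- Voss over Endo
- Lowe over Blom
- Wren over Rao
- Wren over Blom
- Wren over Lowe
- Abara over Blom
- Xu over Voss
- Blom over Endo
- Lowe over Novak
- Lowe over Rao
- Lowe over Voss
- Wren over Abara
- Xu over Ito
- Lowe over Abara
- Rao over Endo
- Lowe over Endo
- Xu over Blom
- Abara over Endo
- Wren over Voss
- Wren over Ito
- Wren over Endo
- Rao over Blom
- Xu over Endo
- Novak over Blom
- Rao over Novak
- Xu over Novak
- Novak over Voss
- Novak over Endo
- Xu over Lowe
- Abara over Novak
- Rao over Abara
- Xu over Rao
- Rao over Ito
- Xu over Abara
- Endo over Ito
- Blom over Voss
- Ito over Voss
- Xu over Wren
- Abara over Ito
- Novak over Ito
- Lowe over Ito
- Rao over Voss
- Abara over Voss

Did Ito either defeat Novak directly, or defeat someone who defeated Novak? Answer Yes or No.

Ito did not beat Novak directly.
Ito beat Voss, but each of them lost to Novak. No two-step path.

No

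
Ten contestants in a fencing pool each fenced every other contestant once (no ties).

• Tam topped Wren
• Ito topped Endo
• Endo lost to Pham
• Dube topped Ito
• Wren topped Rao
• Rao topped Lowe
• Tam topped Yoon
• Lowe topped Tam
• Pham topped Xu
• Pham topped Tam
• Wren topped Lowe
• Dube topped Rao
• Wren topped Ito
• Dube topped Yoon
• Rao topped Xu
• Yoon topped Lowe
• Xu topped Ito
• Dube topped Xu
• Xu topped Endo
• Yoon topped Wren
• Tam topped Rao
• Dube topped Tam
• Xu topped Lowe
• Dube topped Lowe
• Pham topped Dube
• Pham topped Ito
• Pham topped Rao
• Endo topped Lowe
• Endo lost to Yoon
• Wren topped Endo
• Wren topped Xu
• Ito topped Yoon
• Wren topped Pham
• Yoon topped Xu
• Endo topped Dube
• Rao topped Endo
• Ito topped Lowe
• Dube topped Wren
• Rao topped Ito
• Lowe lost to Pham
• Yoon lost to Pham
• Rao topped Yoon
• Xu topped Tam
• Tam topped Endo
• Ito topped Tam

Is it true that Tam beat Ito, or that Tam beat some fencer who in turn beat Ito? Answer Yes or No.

Yes

Tam did not beat Ito directly.
Tam beat Rao, Wren, Endo, Yoon. Of those, Rao beat Ito.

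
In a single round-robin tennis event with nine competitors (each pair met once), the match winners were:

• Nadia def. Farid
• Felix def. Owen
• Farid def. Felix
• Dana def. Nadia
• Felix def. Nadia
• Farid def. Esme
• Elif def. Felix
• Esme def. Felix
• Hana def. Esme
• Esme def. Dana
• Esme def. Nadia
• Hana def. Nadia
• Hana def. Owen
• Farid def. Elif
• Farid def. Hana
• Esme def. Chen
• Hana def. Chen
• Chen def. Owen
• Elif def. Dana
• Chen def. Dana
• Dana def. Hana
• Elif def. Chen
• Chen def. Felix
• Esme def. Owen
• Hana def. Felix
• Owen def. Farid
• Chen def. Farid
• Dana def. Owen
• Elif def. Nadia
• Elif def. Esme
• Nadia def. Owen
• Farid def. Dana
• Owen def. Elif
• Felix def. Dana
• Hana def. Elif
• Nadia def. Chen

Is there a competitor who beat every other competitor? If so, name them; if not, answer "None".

None

Highest win total is Hana with 6 (out of 8 possible).
Hana lost to Farid, Dana, so no competitor went undefeated.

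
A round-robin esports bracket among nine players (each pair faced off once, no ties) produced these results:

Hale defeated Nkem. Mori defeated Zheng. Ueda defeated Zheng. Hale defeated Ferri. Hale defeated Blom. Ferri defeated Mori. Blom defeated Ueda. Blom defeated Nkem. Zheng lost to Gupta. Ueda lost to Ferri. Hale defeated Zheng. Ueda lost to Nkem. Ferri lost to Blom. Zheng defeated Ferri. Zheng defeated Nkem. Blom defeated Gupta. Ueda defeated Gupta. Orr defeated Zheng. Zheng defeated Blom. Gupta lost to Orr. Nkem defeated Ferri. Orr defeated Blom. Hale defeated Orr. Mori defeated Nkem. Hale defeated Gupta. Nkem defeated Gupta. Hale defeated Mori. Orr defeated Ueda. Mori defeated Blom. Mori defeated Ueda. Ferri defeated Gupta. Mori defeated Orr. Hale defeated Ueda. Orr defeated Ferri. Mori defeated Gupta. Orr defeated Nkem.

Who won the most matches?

Hale

Win totals: Blom 4, Ueda 2, Ferri 3, Hale 8, Zheng 3, Nkem 3, Gupta 1, Mori 6, Orr 6.
Hale leads with 8 wins (next highest: 6).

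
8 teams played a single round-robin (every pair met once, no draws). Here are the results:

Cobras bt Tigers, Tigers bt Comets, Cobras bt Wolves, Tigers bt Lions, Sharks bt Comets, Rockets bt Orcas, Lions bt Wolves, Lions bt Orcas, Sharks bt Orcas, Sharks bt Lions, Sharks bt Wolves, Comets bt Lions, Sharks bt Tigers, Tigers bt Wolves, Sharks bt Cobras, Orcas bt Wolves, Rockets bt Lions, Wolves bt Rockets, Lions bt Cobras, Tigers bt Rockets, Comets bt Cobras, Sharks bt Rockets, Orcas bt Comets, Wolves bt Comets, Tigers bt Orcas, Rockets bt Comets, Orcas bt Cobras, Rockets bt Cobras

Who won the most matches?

Sharks

Win totals: Cobras 2, Wolves 2, Orcas 3, Lions 3, Sharks 7, Tigers 5, Rockets 4, Comets 2.
Sharks leads with 7 wins (next highest: 5).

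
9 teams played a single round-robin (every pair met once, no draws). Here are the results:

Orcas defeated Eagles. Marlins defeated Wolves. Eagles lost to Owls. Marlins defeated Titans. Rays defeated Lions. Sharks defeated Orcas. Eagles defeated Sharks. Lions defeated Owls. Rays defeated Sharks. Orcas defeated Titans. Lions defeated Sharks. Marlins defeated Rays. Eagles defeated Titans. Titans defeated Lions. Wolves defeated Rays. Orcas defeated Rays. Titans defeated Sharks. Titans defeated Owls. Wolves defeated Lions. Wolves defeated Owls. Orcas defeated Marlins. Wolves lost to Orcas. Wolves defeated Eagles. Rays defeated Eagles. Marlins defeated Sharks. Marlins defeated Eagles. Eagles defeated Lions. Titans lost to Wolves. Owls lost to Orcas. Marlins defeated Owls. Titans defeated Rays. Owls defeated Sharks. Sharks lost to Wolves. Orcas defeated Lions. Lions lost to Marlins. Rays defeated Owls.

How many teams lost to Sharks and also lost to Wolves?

Sharks beat: Orcas.
Wolves beat: Titans, Sharks, Eagles, Lions, Owls, Rays.
No one was beaten by both.

0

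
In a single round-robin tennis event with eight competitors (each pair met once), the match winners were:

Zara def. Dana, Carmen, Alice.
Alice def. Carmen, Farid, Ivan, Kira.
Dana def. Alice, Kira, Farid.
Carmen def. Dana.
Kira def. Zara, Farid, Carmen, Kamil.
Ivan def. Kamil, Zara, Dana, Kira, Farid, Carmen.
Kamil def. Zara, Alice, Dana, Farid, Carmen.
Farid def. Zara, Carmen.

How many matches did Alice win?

4

Alice's results: beat Farid, Carmen, Ivan, Kira; lost to Zara, Kamil, Dana.
That is 4 wins.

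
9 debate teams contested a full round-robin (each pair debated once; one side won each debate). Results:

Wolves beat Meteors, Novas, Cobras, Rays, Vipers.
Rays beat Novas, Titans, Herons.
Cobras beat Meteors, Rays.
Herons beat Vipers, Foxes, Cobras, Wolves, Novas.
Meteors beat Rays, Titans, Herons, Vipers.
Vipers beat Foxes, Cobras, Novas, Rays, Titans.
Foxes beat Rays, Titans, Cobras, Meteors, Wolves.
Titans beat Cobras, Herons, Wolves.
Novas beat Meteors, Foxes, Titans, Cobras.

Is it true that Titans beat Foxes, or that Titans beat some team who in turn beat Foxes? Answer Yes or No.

Yes

Titans did not beat Foxes directly.
Titans beat Herons, Cobras, Wolves. Of those, Herons beat Foxes.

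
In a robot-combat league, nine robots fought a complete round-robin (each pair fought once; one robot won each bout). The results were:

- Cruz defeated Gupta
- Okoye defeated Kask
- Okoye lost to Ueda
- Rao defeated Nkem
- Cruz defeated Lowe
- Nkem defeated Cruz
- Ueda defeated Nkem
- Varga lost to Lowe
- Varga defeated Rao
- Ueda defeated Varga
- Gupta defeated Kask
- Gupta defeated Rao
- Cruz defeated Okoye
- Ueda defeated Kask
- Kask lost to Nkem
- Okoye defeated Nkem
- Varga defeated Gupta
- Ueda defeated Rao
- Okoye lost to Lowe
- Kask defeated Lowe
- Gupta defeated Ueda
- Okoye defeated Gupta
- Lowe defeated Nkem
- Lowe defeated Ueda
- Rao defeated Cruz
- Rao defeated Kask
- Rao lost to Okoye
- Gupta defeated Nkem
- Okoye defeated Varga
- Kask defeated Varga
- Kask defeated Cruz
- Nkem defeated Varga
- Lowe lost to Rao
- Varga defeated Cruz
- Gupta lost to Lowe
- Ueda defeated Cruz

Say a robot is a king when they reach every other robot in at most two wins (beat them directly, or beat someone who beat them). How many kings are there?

Rao reaches everyone (king).
Ueda reaches everyone (king).
Okoye reaches everyone (king).
Varga reaches everyone (king).
Cruz reaches everyone (king).
Lowe reaches everyone (king).
Kask reaches everyone (king).
Gupta reaches everyone (king).
Nkem cannot reach Ueda in two steps.
Kings: Rao, Ueda, Okoye, Varga, Cruz, Lowe, Kask, Gupta — 8.

8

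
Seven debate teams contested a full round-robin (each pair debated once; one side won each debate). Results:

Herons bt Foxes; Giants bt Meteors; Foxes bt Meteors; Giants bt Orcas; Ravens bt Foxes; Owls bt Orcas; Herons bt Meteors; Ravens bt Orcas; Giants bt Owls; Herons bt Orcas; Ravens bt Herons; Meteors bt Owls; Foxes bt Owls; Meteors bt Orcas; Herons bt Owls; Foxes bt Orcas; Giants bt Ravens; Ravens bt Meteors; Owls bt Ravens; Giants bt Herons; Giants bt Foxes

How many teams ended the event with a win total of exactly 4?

Win totals: Giants 6, Meteors 2, Foxes 3, Ravens 4, Orcas 0, Herons 4, Owls 2.
Exactly 4: Ravens, Herons — 2 teams.

2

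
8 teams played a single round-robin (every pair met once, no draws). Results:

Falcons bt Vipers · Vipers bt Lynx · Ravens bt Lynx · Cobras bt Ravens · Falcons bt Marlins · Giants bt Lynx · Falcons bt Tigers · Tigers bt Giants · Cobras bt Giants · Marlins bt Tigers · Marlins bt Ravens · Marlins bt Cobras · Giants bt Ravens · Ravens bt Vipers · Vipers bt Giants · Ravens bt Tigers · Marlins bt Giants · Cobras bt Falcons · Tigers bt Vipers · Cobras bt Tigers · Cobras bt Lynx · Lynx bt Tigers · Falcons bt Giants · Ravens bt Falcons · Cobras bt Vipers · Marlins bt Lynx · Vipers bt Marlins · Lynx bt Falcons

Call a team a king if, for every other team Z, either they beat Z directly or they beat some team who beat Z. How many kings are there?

Vipers reaches everyone (king).
Lynx cannot reach Ravens, Cobras in two steps.
Ravens cannot reach Cobras in two steps.
Marlins reaches everyone (king).
Cobras reaches everyone (king).
Tigers cannot reach Cobras, Falcons in two steps.
Giants cannot reach Marlins, Cobras in two steps.
Falcons reaches everyone (king).
Kings: Vipers, Marlins, Cobras, Falcons — 4.

4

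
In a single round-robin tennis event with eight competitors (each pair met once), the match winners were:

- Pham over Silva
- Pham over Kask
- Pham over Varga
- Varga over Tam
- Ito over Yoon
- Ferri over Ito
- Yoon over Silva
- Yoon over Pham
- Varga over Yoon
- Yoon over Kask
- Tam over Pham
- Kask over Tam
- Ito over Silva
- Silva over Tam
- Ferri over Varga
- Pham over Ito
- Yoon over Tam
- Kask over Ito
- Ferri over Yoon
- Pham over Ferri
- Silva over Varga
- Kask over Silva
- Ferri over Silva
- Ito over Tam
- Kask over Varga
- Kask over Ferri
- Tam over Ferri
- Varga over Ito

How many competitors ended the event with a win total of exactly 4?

Win totals: Kask 5, Silva 2, Yoon 4, Pham 5, Ferri 4, Tam 2, Varga 3, Ito 3.
Exactly 4: Yoon, Ferri — 2 competitors.

2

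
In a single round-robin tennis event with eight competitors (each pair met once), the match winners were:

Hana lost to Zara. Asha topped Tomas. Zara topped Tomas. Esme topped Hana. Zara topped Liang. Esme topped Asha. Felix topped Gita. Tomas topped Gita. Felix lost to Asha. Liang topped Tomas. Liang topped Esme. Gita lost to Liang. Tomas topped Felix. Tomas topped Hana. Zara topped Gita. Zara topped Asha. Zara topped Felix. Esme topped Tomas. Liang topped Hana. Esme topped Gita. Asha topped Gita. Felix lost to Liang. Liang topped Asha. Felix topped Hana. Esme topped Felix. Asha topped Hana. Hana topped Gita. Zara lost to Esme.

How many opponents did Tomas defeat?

Tomas' results: beat Gita, Hana, Felix; lost to Liang, Asha, Zara, Esme.
That is 3 wins.

3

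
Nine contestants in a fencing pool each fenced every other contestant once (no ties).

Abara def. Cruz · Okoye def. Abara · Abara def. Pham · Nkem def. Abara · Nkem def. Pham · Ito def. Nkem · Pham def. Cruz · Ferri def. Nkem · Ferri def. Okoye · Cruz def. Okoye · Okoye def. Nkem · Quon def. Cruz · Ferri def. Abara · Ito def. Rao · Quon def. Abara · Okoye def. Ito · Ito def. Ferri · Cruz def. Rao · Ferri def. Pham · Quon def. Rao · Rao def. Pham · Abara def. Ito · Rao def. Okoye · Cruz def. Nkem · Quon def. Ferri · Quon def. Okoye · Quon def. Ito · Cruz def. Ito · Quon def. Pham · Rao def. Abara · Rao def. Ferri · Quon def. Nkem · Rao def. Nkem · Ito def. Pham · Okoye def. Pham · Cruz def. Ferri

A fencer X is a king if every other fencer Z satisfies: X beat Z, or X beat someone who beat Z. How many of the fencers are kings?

Pham cannot reach Quon, Abara in two steps.
Rao cannot reach Quon in two steps.
Nkem cannot reach Rao, Quon, Okoye, Ferri in two steps.
Cruz cannot reach Quon in two steps.
Quon reaches everyone (king).
Ito cannot reach Quon in two steps.
Abara cannot reach Quon in two steps.
Okoye cannot reach Quon in two steps.
Ferri cannot reach Rao, Quon in two steps.
Kings: Quon — 1.

1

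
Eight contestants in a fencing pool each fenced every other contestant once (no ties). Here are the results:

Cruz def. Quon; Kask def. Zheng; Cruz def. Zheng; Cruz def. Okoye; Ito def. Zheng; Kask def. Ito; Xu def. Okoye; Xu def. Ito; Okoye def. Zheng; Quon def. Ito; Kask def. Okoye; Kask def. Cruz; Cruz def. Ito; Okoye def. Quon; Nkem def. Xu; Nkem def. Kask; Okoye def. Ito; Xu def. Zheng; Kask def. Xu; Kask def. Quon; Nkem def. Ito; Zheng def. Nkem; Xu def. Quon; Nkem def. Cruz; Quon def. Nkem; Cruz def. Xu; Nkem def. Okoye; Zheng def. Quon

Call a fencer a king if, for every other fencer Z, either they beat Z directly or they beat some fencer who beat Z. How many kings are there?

4

Cruz cannot reach Kask in two steps.
Nkem reaches everyone (king).
Kask reaches everyone (king).
Xu cannot reach Cruz, Kask in two steps.
Ito cannot reach Cruz, Kask, Xu, Okoye in two steps.
Okoye cannot reach Cruz, Kask, Xu in two steps.
Zheng reaches everyone (king).
Quon reaches everyone (king).
Kings: Nkem, Kask, Zheng, Quon — 4.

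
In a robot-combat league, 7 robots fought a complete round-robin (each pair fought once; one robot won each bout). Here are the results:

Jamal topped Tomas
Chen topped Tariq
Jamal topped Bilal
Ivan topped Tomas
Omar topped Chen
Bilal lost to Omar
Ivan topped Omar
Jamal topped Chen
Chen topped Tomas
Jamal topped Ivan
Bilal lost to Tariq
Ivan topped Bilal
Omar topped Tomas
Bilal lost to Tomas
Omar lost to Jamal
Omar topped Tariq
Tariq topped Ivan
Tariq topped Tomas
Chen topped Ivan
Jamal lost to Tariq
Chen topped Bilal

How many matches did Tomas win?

1

Tomas' results: beat Bilal; lost to Chen, Jamal, Ivan, Tariq, Omar.
That is 1 win.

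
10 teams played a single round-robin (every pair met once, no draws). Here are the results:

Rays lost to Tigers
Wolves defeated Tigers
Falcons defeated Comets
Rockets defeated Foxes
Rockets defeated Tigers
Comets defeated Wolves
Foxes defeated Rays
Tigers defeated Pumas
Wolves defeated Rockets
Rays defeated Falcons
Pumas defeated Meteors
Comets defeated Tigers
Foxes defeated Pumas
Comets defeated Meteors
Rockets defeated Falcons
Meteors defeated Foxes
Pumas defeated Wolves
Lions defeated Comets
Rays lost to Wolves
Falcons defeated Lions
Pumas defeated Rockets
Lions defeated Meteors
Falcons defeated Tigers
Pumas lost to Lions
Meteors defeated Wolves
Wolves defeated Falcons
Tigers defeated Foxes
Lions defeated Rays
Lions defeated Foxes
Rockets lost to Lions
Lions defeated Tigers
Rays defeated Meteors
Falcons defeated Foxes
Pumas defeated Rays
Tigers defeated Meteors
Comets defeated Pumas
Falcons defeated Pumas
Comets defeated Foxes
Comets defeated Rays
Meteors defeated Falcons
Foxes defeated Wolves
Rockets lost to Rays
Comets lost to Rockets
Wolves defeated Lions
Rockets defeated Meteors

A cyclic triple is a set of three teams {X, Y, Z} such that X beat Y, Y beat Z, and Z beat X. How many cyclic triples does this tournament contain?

33

Win totals: Rays 3, Wolves 5, Foxes 3, Falcons 5, Lions 7, Pumas 4, Comets 6, Rockets 5, Tigers 4, Meteors 3.
A team with w wins dominates both others in C(w,2) triples; summing gives 3 + 10 + 3 + 10 + 21 + 6 + 15 + 10 + 6 + 3 = 87 transitive triples.
Total triples C(10,3) = 120, so cyclic triples = 120 − 87 = 33.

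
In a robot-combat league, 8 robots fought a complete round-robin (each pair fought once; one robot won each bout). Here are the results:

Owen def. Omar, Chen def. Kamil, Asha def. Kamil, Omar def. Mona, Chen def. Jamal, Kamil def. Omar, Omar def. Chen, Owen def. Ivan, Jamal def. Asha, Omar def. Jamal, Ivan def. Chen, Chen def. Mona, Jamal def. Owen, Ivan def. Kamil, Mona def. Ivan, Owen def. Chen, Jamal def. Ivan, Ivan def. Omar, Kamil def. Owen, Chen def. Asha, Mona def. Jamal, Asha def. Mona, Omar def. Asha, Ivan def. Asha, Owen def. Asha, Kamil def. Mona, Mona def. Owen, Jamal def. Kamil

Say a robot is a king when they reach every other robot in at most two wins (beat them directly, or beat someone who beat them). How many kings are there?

7

Owen reaches everyone (king).
Jamal reaches everyone (king).
Asha cannot reach Chen in two steps.
Mona reaches everyone (king).
Omar reaches everyone (king).
Ivan reaches everyone (king).
Kamil reaches everyone (king).
Chen reaches everyone (king).
Kings: Owen, Jamal, Mona, Omar, Ivan, Kamil, Chen — 7.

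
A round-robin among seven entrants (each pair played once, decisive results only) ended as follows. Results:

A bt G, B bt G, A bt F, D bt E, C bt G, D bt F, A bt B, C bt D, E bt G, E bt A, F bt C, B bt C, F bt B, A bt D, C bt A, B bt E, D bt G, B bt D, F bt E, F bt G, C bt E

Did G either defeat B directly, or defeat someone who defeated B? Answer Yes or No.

G did not beat B directly.
G beat no one, so there is no intermediate entrant.

No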